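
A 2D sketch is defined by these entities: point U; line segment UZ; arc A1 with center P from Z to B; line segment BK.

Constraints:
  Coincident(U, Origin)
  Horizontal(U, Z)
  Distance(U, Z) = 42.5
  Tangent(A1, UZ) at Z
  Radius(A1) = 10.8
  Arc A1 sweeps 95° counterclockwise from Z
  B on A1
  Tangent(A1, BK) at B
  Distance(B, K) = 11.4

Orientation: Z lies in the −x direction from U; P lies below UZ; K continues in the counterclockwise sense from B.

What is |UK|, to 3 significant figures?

57.1

U is at the origin; U and Z share the same y with |UZ| = 42.5 and Z on the −x side, so Z = (-42.5, 0.00). Since A1 is tangent to UZ there, PZ ⟂ UZ, so P = Z + (0, -10.8) = (-42.5, -10.8). On A1, Z sits at bearing 90° from P; a 95° counterclockwise sweep puts B at bearing 185°, so B = P + 10.8·(cos 185°, sin 185°) = (-53.3, -11.7). Tangency of A1 to BK means the radius PB is perpendicular to BK, so BK runs along (−sin 185°, cos 185°); with |BK| = 11.4, K = (-52.3, -23.1). Then |UK| = |K − U| = 57.1.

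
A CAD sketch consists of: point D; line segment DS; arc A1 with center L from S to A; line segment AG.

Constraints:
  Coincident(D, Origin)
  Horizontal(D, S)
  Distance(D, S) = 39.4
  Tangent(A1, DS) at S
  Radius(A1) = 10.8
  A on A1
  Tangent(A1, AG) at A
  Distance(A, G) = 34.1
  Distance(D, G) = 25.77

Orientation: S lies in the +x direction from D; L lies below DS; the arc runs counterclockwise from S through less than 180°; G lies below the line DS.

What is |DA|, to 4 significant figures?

32.44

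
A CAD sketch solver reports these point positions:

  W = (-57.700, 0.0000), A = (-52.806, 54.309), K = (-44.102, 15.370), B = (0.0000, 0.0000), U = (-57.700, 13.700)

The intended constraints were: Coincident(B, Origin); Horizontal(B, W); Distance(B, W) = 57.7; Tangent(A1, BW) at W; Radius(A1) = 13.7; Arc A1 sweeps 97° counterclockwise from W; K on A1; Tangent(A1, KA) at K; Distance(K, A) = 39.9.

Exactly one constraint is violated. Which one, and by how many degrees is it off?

Tangent(A1, KA) at K — off by 5.60°.

B = (0.00, 0.00) ✓; B.y = 0.00, W.y = 0.00 ✓; |BW| = 57.70 ✓; ∠(UW, WB) = 90.00° ✓; |UW| = 13.70 ✓; bearing(U→K) − bearing(U→W) = 97.00° ✓; |UK| = 13.70 ✓; ∠(UK, KA) = 84.40° ✗; |KA| = 39.90 ✓.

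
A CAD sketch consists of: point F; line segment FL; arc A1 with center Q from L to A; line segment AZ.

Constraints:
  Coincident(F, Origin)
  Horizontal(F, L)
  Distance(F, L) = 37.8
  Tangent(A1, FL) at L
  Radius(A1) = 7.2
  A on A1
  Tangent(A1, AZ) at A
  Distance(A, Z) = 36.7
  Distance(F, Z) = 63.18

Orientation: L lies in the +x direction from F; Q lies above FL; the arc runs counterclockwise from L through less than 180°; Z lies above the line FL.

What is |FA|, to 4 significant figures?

45.55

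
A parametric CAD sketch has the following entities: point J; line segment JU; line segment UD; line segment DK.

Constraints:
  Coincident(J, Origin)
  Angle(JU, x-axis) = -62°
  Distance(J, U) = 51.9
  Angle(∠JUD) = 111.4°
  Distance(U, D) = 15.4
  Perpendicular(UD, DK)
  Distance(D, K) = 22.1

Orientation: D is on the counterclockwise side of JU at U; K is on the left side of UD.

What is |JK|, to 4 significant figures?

43.20

∠JUD = 111.4°, so UD runs at -62.0° + (180° − 111.4°) = 6.600° from the x-axis; with |UD| = 15.4, D = U + 15.4·(cos 6.600°, sin 6.600°) = (39.66, -44.05). UD ⟂ DK; with |DK| = 22.1 on the left of UD, K = D + 22.1·(-0.1149, 0.9934) = (37.12, -22.10). Then |JK| = |K − J| = 43.20.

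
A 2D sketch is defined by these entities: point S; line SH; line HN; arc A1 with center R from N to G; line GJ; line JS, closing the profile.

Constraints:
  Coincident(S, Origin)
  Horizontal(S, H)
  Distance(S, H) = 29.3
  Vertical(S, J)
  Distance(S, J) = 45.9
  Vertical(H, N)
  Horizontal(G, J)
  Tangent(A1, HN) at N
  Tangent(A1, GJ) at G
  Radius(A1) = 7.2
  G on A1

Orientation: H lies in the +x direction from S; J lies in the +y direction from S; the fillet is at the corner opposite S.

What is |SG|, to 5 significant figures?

50.943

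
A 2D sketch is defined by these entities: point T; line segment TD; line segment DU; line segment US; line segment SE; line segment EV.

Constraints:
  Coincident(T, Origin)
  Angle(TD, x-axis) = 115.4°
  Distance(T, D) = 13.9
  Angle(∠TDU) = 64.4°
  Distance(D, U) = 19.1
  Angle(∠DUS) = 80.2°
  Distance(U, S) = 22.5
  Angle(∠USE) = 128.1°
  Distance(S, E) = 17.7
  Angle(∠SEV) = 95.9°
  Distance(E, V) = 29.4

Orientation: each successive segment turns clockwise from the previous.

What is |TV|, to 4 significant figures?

23.70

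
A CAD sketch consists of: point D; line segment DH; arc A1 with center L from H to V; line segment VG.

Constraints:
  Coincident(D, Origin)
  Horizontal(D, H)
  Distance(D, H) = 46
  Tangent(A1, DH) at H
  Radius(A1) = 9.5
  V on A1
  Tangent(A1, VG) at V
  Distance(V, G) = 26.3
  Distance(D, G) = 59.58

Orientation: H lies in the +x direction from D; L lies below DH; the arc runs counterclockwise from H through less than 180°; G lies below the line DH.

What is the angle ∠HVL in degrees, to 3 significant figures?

34.7°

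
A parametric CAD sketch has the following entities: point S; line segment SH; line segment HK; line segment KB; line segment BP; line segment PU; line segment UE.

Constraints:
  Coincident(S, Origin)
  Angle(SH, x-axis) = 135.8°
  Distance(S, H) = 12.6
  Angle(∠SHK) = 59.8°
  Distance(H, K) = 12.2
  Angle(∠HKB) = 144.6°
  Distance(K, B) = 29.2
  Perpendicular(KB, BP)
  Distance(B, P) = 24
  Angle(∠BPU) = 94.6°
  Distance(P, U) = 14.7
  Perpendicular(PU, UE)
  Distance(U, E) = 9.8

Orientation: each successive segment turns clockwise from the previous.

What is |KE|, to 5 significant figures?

20.661

∠BPU = 94.6° gives PU at 164.80° from the x-axis; with |PU| = 14.7, U = (7.8758, -16.553). PU ⟂ UE, so UE runs at 74.800°; with |UE| = 9.8, E = (10.445, -7.0958). Then |KE| = |E − K| = 20.661.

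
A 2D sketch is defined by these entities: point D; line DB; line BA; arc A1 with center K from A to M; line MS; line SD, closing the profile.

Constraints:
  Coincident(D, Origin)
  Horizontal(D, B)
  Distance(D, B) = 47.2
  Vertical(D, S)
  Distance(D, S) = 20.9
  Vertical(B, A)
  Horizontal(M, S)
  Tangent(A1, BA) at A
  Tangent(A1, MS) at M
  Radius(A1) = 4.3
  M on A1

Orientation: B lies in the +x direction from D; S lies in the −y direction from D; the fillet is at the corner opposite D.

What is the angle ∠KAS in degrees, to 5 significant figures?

5.2054°

D is at the origin; DB is horizontal with |DB| = 47.2 and B on the +x side, so B = (47.200, 0.0000). DS is vertical with |DS| = 20.9 and S on the −y side, so S = (0.0000, -20.900). The virtual corner opposite D is at (47.200, -20.900). Since A1 is tangent to BA there, KA ⟂ BA and the tangent condition forces KM to be normal to MS, with radius 4.3, so the center K sits 4.3 in from both sides at K = (42.900, -16.600). That places the tangent points at A = (47.200, -16.600) on BA and M = (42.900, -20.900) on MS. Then cos ∠KAS = AK·AS / (|AK||AS|), giving 5.2054°.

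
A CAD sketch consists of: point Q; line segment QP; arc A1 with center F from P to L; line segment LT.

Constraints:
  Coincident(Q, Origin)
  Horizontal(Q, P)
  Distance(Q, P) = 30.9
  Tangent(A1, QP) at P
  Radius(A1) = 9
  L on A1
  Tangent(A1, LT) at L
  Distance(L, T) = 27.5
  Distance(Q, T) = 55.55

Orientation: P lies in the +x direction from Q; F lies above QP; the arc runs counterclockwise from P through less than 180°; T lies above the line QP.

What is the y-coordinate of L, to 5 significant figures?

8.0176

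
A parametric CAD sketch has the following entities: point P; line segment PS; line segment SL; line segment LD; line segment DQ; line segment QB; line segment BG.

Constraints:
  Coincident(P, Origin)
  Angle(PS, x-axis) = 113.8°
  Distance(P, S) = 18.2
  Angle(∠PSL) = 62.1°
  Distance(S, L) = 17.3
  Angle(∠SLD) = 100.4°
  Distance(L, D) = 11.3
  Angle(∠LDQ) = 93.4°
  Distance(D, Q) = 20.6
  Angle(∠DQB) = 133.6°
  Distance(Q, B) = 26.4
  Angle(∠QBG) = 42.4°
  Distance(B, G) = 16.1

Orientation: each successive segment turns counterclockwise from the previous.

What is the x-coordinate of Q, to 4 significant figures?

5.646

∠SLD = 100.4° gives LD at -48.70° from the x-axis; with |LD| = 11.3, D = (-10.61, -5.414). ∠LDQ = 93.4° gives DQ at 37.90° from the x-axis; with |DQ| = 20.6, Q = (5.646, 7.241). So Q.x = 5.646.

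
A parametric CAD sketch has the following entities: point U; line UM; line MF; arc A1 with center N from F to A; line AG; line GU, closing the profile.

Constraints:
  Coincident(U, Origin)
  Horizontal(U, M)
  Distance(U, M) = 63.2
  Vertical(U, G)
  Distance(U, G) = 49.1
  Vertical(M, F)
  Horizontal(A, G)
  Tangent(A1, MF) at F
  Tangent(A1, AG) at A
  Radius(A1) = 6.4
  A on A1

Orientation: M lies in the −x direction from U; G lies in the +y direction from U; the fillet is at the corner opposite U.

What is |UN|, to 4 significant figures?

71.06

U is at the origin; U and M share the same y with |UM| = 63.2 and M on the −x side, so M = (-63.20, 0.000). U and G share the same x with |UG| = 49.1 and G on the +y side, so G = (0.000, 49.10). The virtual corner opposite U is at (-63.20, 49.10). A1 meets MF tangentially, so NF is at right angles to MF and the tangent condition forces NA to be normal to AG, with radius 6.4, so the center N sits 6.4 in from both sides at N = (-56.80, 42.70). Then |UN| = |N − U| = 71.06.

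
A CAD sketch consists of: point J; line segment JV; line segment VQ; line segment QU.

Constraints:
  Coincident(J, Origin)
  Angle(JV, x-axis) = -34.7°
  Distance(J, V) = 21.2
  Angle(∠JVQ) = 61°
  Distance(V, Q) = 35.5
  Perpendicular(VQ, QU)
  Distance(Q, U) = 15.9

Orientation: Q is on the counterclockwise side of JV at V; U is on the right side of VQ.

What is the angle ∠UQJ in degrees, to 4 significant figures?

126.3°

J is at the origin; JV runs at -34.7° with length 21.2, so V = 21.2·(cos -34.7°, sin -34.7°) = (17.43, -12.07). ∠JVQ = 61.0°, so VQ runs at -34.7° + (180° − 61.0°) = 84.30° from the x-axis; with |VQ| = 35.5, Q = V + 35.5·(cos 84.30°, sin 84.30°) = (20.96, 23.26). VQ ⟂ QU; with |QU| = 15.9 on the right of VQ, U = Q + 15.9·(0.9951, -0.09932) = (36.78, 21.68). Then cos ∠UQJ = QU·QJ / (|QU||QJ|), giving 126.3°.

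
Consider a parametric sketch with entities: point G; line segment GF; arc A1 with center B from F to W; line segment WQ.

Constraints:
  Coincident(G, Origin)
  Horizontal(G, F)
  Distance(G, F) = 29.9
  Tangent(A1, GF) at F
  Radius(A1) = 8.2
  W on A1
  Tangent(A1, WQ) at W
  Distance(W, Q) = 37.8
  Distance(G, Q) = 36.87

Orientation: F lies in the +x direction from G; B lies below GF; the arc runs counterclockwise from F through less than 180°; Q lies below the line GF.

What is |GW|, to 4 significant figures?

23.18

Checks: |BW| = 8.200 ✓; ∠(BW, WQ) = 90.00° ✓; |WQ| = 37.80 ✓; |GQ| = 36.87 ✓.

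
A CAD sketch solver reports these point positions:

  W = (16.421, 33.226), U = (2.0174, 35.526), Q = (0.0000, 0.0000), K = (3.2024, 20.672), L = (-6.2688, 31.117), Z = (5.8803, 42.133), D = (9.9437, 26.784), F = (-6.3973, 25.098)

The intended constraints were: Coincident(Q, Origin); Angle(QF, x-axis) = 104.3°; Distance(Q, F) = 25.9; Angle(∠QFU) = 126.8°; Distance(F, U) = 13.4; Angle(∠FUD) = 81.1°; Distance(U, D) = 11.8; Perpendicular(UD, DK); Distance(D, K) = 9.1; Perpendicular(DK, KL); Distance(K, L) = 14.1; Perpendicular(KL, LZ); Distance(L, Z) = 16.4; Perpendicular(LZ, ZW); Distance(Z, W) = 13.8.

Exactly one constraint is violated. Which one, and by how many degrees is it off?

Perpendicular(LZ, ZW) — off by 7.60°.

Q = (0.00, 0.00) ✓; QF at 104.3° ✓; |QF| = 25.90 ✓; ∠QFU = 126.8° ✓; |FU| = 13.40 ✓; ∠FUD = 81.10° ✓; |UD| = 11.80 ✓; ∠(UD, DK) = 90.00° ✓; |DK| = 9.100 ✓; ∠(DK, KL) = 90.00° ✓; |KL| = 14.10 ✓; ∠(KL, LZ) = 90.00° ✓; |LZ| = 16.40 ✓; ∠(LZ, ZW) = 82.40° ✗; |ZW| = 13.80 ✓.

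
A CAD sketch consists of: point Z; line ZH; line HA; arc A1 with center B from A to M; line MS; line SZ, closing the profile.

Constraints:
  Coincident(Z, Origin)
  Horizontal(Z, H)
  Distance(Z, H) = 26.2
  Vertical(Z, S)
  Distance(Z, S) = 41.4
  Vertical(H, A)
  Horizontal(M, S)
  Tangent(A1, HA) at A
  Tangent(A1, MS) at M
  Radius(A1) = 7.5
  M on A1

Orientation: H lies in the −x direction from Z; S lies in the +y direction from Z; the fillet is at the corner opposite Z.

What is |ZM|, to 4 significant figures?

45.43

The virtual corner opposite Z is at (-26.20, 41.40). The tangent condition forces BA to be normal to HA and the tangent condition forces BM to be normal to MS, with radius 7.5, so the center B sits 7.5 in from both sides at B = (-18.70, 33.90). That places the tangent points at A = (-26.20, 33.90) on HA and M = (-18.70, 41.40) on MS. Then |ZM| = |M − Z| = 45.43.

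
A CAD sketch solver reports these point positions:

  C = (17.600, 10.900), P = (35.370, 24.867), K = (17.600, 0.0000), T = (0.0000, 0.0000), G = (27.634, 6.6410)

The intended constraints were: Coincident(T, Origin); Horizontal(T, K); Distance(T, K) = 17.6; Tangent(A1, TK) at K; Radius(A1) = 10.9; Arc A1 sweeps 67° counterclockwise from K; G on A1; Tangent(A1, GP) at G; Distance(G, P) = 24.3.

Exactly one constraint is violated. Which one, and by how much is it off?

Distance(G, P) = 24.3 — off by 4.50.

T = (0.00, 0.00) ✓; T.y = 0.00, K.y = 0.00 ✓; |TK| = 17.60 ✓; ∠(CK, KT) = 90.00° ✓; |CK| = 10.90 ✓; bearing(C→G) − bearing(C→K) = 67.00° ✓; |CG| = 10.90 ✓; ∠(CG, GP) = 90.00° ✓; |GP| = 19.80 ✗.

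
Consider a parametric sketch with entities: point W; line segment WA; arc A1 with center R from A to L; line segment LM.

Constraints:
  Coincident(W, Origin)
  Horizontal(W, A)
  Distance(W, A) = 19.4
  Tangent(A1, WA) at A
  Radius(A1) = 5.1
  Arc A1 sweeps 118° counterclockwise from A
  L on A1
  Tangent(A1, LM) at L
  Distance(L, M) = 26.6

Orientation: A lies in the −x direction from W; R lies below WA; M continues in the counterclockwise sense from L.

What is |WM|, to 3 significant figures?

33.0

On A1, A sits at bearing 90° from R; a 118° counterclockwise sweep puts L at bearing 208°, so L = R + 5.1·(cos 208°, sin 208°) = (-23.9, -7.49). A1 meets LM tangentially, so RL is at right angles to LM, so LM runs along (−sin 208°, cos 208°); with |LM| = 26.6, M = (-11.4, -31.0). Then |WM| = |M − W| = 33.0.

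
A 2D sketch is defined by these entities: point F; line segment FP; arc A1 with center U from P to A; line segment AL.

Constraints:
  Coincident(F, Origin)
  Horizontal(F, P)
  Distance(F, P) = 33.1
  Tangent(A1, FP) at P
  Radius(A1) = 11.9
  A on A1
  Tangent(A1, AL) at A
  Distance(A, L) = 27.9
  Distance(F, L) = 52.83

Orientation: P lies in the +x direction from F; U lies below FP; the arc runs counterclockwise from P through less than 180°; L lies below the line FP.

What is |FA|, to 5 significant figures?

27.223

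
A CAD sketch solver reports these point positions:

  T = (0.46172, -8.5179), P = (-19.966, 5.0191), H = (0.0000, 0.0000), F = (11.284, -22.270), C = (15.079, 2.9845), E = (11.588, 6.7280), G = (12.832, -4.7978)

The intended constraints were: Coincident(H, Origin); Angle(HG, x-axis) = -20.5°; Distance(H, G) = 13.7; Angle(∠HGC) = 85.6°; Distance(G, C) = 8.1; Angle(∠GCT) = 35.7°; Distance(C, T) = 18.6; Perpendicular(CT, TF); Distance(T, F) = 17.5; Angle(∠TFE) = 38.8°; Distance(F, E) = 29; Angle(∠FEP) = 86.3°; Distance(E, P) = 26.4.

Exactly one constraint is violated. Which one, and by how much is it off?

Distance(E, P) = 26.4 — off by 5.20.

H = (0.00, 0.00) ✓; HG at -20.50° ✓; |HG| = 13.70 ✓; ∠HGC = 85.60° ✓; |GC| = 8.100 ✓; ∠GCT = 35.70° ✓; |CT| = 18.60 ✓; ∠(CT, TF) = 90.00° ✓; |TF| = 17.50 ✓; ∠TFE = 38.80° ✓; |FE| = 29.00 ✓; ∠FEP = 86.30° ✓; |EP| = 31.60 ✗.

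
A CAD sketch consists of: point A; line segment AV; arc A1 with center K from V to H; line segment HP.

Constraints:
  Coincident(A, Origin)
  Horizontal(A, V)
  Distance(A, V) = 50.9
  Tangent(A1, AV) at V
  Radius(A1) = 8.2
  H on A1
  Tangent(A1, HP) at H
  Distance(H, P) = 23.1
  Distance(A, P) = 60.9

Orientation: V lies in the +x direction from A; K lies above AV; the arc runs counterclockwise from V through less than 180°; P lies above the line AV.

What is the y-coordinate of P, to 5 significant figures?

32.708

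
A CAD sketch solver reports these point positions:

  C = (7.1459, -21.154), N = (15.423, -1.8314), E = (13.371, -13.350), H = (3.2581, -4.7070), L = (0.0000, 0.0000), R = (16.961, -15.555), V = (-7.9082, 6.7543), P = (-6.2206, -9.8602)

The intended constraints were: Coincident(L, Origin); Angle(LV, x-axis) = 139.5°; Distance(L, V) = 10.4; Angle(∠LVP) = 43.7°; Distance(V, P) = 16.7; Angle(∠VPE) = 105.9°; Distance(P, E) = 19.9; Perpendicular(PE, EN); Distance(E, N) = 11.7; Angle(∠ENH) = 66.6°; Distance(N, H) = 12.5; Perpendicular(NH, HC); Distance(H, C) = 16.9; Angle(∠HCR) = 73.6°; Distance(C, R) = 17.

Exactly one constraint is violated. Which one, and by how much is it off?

Distance(C, R) = 17 — off by 5.70.

L = (0.00, 0.00) ✓; LV at 139.5° ✓; |LV| = 10.40 ✓; ∠LVP = 43.70° ✓; |VP| = 16.70 ✓; ∠VPE = 105.9° ✓; |PE| = 19.90 ✓; ∠(PE, EN) = 90.00° ✓; |EN| = 11.70 ✓; ∠ENH = 66.60° ✓; |NH| = 12.50 ✓; ∠(NH, HC) = 90.00° ✓; |HC| = 16.90 ✓; ∠HCR = 73.60° ✓; |CR| = 11.30 ✗.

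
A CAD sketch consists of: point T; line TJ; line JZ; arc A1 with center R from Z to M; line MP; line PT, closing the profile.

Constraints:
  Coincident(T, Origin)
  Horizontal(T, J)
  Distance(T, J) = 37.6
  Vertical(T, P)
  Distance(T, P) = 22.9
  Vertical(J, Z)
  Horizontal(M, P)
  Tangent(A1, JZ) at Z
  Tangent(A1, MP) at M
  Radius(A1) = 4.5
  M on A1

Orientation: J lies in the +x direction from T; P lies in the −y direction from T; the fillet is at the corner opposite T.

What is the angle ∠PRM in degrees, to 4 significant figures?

82.26°

T is at the origin; TJ is horizontal with |TJ| = 37.6 and J on the +x side, so J = (37.60, 0.000). TP is vertical with |TP| = 22.9 and P on the −y side, so P = (0.000, -22.90). The virtual corner opposite T is at (37.60, -22.90). Tangency of A1 to JZ means the radius RZ is perpendicular to JZ and since A1 is tangent to MP there, RM ⟂ MP, with radius 4.5, so the center R sits 4.5 in from both sides at R = (33.10, -18.40). That places the tangent points at Z = (37.60, -18.40) on JZ and M = (33.10, -22.90) on MP. Then cos ∠PRM = RP·RM / (|RP||RM|), giving 82.26°.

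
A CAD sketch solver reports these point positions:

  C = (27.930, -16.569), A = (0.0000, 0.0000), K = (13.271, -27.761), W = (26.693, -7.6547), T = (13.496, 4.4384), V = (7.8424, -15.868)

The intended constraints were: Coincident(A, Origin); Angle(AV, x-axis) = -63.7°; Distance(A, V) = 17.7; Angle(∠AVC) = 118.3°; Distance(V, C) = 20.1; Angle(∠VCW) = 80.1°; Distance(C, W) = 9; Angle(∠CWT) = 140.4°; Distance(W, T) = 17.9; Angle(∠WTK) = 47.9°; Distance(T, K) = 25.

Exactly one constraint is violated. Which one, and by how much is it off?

Distance(T, K) = 25 — off by 7.20.

A = (0.00, 0.00) ✓; AV at -63.70° ✓; |AV| = 17.70 ✓; ∠AVC = 118.3° ✓; |VC| = 20.10 ✓; ∠VCW = 80.10° ✓; |CW| = 9.000 ✓; ∠CWT = 140.4° ✓; |WT| = 17.90 ✓; ∠WTK = 47.90° ✓; |TK| = 32.20 ✗.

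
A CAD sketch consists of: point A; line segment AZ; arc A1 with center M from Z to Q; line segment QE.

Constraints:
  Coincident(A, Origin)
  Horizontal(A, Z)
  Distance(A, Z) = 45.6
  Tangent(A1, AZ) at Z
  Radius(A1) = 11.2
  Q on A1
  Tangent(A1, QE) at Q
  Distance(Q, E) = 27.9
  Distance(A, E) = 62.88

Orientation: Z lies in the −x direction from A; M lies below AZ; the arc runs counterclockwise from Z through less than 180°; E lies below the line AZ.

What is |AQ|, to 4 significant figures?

58.13

Checks: |MQ| = 11.20 ✓; ∠(MQ, QE) = 90.00° ✓; |QE| = 27.90 ✓; |AE| = 62.88 ✓.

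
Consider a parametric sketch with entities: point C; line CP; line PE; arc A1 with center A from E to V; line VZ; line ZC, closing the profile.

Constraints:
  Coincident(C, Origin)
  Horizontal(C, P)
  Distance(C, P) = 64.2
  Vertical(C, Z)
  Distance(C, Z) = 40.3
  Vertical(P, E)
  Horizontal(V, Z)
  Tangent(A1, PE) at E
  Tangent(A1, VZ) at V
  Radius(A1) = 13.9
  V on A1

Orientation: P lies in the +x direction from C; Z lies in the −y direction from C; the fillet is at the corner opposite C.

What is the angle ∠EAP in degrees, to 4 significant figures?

62.23°

C is at the origin; C and P share the same y with |CP| = 64.2 and P on the +x side, so P = (64.20, 0.000). C and Z share the same x with |CZ| = 40.3 and Z on the −y side, so Z = (0.000, -40.30). The virtual corner opposite C is at (64.20, -40.30). A1 meets PE tangentially, so AE is at right angles to PE and since A1 is tangent to VZ there, AV ⟂ VZ, with radius 13.9, so the center A sits 13.9 in from both sides at A = (50.30, -26.40). That places the tangent points at E = (64.20, -26.40) on PE and V = (50.30, -40.30) on VZ. Then cos ∠EAP = AE·AP / (|AE||AP|), giving 62.23°.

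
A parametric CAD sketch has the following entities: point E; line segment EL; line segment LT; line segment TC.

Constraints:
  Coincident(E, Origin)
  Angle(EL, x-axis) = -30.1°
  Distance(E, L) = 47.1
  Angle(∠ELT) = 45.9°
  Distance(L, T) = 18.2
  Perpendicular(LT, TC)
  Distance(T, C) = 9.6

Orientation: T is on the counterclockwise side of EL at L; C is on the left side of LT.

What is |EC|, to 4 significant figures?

28.27

∠ELT = 45.9°, so LT runs at -30.1° + (180° − 45.9°) = 104.0° from the x-axis; with |LT| = 18.2, T = L + 18.2·(cos 104.0°, sin 104.0°) = (36.35, -5.962). LT is perpendicular to TC; with |TC| = 9.6 on the left of LT, C = T + 9.6·(-0.9703, -0.2419) = (27.03, -8.284). Then |EC| = |C − E| = 28.27.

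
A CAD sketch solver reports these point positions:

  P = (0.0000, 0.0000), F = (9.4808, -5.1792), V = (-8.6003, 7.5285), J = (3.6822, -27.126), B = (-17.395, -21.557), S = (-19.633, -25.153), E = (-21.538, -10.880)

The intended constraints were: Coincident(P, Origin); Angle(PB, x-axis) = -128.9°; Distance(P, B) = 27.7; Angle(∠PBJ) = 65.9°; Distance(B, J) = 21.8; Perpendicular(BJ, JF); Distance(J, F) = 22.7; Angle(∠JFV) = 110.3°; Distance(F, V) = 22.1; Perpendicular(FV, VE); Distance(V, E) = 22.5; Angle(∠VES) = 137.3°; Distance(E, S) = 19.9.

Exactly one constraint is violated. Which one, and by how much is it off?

Distance(E, S) = 19.9 — off by 5.50.

P = (0.00, 0.00) ✓; PB at -128.9° ✓; |PB| = 27.70 ✓; ∠PBJ = 65.90° ✓; |BJ| = 21.80 ✓; ∠(BJ, JF) = 90.00° ✓; |JF| = 22.70 ✓; ∠JFV = 110.3° ✓; |FV| = 22.10 ✓; ∠(FV, VE) = 90.00° ✓; |VE| = 22.50 ✓; ∠VES = 137.3° ✓; |ES| = 14.40 ✗.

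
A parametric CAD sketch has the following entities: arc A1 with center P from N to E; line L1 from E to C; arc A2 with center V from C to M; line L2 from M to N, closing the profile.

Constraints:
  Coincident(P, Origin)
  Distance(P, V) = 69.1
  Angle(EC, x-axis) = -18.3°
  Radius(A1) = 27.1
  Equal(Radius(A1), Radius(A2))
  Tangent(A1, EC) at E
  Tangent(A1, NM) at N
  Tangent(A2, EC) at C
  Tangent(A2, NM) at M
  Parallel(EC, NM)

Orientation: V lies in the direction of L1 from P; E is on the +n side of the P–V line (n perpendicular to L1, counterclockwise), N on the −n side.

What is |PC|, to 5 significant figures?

74.224

Tangency of A1 to both parallel lines with radius 27.1 puts E and N at P ± 27.1·n: E = (8.5092, 25.729), N = (-8.5092, -25.729). Equal radii place C and M the same way about V: C = V + 27.1·n = (74.114, 4.0326), M = V − 27.1·n = (57.096, -47.426). Then |PC| = |C − P| = 74.224.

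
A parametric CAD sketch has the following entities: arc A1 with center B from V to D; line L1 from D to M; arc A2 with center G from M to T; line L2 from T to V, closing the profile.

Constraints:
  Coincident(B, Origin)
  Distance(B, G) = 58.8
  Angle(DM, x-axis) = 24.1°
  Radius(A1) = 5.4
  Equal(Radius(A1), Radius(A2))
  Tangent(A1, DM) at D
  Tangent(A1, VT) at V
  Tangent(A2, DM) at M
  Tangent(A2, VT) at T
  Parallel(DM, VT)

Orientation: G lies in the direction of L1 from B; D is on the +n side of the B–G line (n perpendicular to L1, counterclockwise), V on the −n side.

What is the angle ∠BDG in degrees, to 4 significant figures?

84.75°

B is at the origin and G lies 58.8 along u from B, so G = 58.8·u = (53.67, 24.01). Tangency of A1 to both parallel lines with radius 5.4 puts D and V at B ± 5.4·n: D = (-2.205, 4.929), V = (2.205, -4.929). Then cos ∠BDG = DB·DG / (|DB||DG|), giving 84.75°.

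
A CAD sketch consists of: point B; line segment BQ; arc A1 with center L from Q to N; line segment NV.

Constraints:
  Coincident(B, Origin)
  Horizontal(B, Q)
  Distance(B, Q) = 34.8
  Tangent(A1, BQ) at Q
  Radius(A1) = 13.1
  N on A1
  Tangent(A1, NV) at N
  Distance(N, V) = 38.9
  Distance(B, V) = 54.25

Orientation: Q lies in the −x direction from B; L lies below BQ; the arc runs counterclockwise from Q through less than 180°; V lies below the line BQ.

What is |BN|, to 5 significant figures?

49.640

B is at the origin; BQ is horizontal with |BQ| = 34.8 and Q on the −x side, so Q = (-34.800, 0.0000). Since A1 is tangent to BQ there, LQ ⟂ BQ, so L = Q + (0, -13.1) = (-34.800, -13.100). Since LN ⟂ NV (tangency), |LV| = √(13.1² + 38.9²) = 41.047 regardless of where N sits on A1. So V lies on both circle(B, 54.25) and circle(L, 41.047); the below-BQ intersection is V = (-18.786, -50.894). N is the foot of the tangent from V: N = (-44.600, -21.793).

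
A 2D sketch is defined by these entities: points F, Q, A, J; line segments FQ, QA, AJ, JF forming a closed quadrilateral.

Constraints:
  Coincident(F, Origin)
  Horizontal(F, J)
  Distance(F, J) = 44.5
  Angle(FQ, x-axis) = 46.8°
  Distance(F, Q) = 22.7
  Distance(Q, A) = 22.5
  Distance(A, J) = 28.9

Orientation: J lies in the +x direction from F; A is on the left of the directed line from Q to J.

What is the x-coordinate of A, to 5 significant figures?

35.259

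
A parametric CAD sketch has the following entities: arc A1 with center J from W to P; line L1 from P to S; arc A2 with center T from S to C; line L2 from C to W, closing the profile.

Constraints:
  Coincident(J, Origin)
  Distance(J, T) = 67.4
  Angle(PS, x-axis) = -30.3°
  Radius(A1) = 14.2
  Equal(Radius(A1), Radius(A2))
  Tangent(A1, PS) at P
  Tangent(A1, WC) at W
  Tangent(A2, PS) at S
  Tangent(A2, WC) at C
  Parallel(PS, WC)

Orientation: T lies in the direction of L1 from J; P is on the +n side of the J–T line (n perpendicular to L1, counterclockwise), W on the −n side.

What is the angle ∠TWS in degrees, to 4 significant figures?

10.95°

The slot axis is L1's direction at -30.3°, so u = (cos -30.3°, sin -30.3°) = (0.8634, -0.5045) and n = (−sin -30.3°, cos -30.3°) = (0.5045, 0.8634). J is at the origin and T lies 67.4 along u from J, so T = 67.4·u = (58.19, -34.01). Tangency of A1 to both parallel lines with radius 14.2 puts P and W at J ± 14.2·n: P = (7.164, 12.26), W = (-7.164, -12.26). Equal radii place S and C the same way about T: S = T + 14.2·n = (65.36, -21.74), C = T − 14.2·n = (51.03, -46.27). Then cos ∠TWS = WT·WS / (|WT||WS|), giving 10.95°.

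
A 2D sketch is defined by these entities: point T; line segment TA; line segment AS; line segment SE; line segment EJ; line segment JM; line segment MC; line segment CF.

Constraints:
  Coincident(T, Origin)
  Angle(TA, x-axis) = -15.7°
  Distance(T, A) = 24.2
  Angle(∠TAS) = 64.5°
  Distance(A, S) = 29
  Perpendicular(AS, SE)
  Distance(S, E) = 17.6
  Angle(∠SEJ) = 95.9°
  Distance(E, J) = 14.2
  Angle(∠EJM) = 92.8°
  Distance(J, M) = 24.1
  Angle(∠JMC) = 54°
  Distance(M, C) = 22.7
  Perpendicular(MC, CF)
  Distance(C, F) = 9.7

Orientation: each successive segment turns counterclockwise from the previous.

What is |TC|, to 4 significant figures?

26.51

T is at the origin; TA runs at -15.7° with length 24.2, so A = (23.30, -6.549). ∠TAS = 64.5° gives AS at 99.80° from the x-axis; with |AS| = 29.0, S = (18.36, 22.03). The perpendicularity gives SE at right angles to AS, so SE runs at -170.2°; with |SE| = 17.6, E = (1.018, 19.03). ∠SEJ = 95.9° gives EJ at -86.10° from the x-axis; with |EJ| = 14.2, J = (1.984, 4.865). ∠EJM = 92.8° gives JM at 1.100° from the x-axis; with |JM| = 24.1, M = (26.08, 5.328). ∠JMC = 54.0° gives MC at 127.1° from the x-axis; with |MC| = 22.7, C = (12.39, 23.43). Then |TC| = |C − T| = 26.51.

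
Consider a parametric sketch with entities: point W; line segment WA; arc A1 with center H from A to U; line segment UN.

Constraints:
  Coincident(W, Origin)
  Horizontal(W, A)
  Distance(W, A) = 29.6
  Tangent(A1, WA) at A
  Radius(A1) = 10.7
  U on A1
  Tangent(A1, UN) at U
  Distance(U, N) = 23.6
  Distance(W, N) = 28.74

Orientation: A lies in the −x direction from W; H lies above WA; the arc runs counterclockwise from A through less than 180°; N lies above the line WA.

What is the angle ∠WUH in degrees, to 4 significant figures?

170.3°

W is at the origin; W and A share the same y with |WA| = 29.6 and A on the −x side, so A = (-29.60, 0.000). Tangency of A1 to WA means the radius HA is perpendicular to WA, so H = A + (0, 10.7) = (-29.60, 10.70). Since HU ⟂ UN (tangency), |HN| = √(10.7² + 23.6²) = 25.91 regardless of where U sits on A1. So N lies on both circle(W, 28.74) and circle(H, 25.91); the above-WA intersection is N = (-9.545, 27.11). U is the foot of the tangent from N: U = (-20.01, 5.956).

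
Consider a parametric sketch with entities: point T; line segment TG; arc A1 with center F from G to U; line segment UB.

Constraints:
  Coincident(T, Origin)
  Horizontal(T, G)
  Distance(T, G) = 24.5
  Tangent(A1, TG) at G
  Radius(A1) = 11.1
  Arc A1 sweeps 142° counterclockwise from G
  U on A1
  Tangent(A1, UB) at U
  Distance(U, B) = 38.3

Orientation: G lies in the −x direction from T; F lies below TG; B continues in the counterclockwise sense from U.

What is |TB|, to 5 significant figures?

43.442

On A1, G sits at bearing 90° from F; a 142° counterclockwise sweep puts U at bearing 232°, so U = F + 11.1·(cos 232°, sin 232°) = (-31.334, -19.847). Since A1 is tangent to UB there, FU ⟂ UB, so UB runs along (−sin 232°, cos 232°); with |UB| = 38.3, B = (-1.1530, -43.427). Then |TB| = |B − T| = 43.442.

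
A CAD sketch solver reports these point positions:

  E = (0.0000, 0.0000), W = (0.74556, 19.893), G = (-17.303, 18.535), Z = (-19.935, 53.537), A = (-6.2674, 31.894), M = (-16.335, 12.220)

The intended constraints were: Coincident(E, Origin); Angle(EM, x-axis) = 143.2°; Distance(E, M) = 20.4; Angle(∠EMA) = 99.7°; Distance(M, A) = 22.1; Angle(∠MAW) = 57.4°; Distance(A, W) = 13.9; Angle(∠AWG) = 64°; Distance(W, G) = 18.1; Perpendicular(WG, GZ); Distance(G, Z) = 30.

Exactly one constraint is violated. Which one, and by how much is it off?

Distance(G, Z) = 30 — off by 5.10.

E = (0.00, 0.00) ✓; EM at 143.2° ✓; |EM| = 20.40 ✓; ∠EMA = 99.70° ✓; |MA| = 22.10 ✓; ∠MAW = 57.40° ✓; |AW| = 13.90 ✓; ∠AWG = 64.00° ✓; |WG| = 18.10 ✓; ∠(WG, GZ) = 90.00° ✓; |GZ| = 35.10 ✗.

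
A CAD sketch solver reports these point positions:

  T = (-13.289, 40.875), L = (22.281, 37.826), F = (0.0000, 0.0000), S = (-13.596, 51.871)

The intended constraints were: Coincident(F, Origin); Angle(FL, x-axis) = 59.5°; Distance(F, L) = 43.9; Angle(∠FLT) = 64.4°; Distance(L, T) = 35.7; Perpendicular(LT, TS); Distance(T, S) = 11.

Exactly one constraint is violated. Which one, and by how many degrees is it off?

Perpendicular(LT, TS) — off by 6.50°.

F = (0.00, 0.00) ✓; FL at 59.50° ✓; |FL| = 43.90 ✓; ∠FLT = 64.40° ✓; |LT| = 35.70 ✓; ∠(LT, TS) = 83.50° ✗; |TS| = 11.00 ✓.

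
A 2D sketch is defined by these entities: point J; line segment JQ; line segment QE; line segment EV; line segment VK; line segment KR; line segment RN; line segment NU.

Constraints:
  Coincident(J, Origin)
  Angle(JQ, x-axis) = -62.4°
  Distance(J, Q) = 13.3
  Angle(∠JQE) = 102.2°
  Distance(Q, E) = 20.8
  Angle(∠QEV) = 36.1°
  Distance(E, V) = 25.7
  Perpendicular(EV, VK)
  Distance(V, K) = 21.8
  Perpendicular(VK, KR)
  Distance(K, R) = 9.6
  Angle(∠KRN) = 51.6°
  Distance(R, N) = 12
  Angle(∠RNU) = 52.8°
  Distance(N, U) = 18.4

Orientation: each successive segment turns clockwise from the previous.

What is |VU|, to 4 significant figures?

30.32

J is at the origin; JQ runs at -62.4° with length 13.3, so Q = (6.162, -11.79). ∠JQE = 102.2° gives QE at -140.2° from the x-axis; with |QE| = 20.8, E = (-9.818, -25.10). ∠QEV = 36.1° gives EV at 75.90° from the x-axis; with |EV| = 25.7, V = (-3.558, -0.1751). EV is perpendicular to VK, so VK runs at -14.10°; with |VK| = 21.8, K = (17.59, -5.486). VK ⟂ KR, so KR runs at -104.1°; with |KR| = 9.6, R = (15.25, -14.80). ∠KRN = 51.6° gives RN at 127.5° from the x-axis; with |RN| = 12.0, N = (7.942, -5.276). ∠RNU = 52.8° gives NU at 0.3000° from the x-axis; with |NU| = 18.4, U = (26.34, -5.180). Then |VU| = |U − V| = 30.32.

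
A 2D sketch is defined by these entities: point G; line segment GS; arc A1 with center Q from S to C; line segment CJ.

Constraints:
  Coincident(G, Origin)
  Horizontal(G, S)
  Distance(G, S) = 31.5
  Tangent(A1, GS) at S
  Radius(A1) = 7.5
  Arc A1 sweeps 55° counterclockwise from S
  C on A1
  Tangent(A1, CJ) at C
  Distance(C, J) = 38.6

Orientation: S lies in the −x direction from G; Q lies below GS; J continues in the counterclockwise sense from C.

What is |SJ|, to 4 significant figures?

44.86

G is at the origin; GS is horizontal with |GS| = 31.5 and S on the −x side, so S = (-31.50, 0.000). Since A1 is tangent to GS there, QS ⟂ GS, so Q = S + (0, -7.5) = (-31.50, -7.500). On A1, S sits at bearing 90° from Q; a 55° counterclockwise sweep puts C at bearing 145°, so C = Q + 7.5·(cos 145°, sin 145°) = (-37.64, -3.198). A1 meets CJ tangentially, so QC is at right angles to CJ, so CJ runs along (−sin 145°, cos 145°); with |CJ| = 38.6, J = (-59.78, -34.82). Then |SJ| = |J − S| = 44.86.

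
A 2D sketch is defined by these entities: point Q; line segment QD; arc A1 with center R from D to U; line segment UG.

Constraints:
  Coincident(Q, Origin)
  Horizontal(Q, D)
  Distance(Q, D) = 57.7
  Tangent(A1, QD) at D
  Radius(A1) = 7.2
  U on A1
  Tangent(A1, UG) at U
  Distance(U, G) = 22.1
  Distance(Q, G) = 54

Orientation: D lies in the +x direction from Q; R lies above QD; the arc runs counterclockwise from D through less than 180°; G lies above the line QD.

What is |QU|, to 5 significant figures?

63.840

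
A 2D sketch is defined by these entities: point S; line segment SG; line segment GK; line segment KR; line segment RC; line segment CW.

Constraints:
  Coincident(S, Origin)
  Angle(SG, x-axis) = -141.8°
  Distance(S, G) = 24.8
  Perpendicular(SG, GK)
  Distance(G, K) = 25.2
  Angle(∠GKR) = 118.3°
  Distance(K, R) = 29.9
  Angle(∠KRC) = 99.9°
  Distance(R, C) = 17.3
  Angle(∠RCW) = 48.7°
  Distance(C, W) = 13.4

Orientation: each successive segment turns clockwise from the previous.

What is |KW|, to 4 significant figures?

23.68

S is at the origin; SG runs at -141.8° with length 24.8, so G = (-19.49, -15.34). SG ⟂ GK, so GK runs at 128.2°; with |GK| = 25.2, K = (-35.07, 4.467). ∠GKR = 118.3° gives KR at 66.50° from the x-axis; with |KR| = 29.9, R = (-23.15, 31.89). ∠KRC = 99.9° gives RC at -13.60° from the x-axis; with |RC| = 17.3, C = (-6.336, 27.82). ∠RCW = 48.7° gives CW at -144.9° from the x-axis; with |CW| = 13.4, W = (-17.30, 20.11). Then |KW| = |W − K| = 23.68.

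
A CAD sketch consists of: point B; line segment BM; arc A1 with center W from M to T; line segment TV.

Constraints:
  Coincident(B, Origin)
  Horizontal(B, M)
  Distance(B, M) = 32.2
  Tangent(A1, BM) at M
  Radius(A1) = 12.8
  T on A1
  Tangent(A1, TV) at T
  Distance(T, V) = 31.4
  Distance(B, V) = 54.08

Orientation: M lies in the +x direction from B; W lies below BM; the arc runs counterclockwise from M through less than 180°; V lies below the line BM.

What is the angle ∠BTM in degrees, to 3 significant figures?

88.7°

B is at the origin; B and M share the same y with |BM| = 32.2 and M on the +x side, so M = (32.2, 0.00). A1 meets BM tangentially, so WM is at right angles to BM, so W = M + (0, -12.8) = (32.2, -12.8). Since WT ⟂ TV (tangency), |WV| = √(12.8² + 31.4²) = 33.9 regardless of where T sits on A1. So V lies on both circle(B, 54.08) and circle(W, 33.9); the below-BM intersection is V = (27.8, -46.4). T is the foot of the tangent from V: T = (19.8, -16.0).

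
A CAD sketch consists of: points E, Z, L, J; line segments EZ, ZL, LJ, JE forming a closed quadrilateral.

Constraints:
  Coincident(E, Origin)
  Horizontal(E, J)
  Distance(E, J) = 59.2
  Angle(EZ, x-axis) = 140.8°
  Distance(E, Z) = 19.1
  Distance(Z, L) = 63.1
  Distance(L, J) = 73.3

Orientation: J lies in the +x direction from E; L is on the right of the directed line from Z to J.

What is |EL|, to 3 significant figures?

48.3

Checks: |ZL| = 63.10 ✓; |LJ| = 73.30 ✓.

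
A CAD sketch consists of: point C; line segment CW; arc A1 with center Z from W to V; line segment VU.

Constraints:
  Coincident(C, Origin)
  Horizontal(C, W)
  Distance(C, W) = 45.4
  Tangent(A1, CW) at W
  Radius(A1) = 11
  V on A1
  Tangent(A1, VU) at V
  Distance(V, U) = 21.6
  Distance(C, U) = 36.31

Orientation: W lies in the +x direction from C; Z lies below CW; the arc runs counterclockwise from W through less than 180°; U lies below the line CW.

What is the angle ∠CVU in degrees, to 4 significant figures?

73.24°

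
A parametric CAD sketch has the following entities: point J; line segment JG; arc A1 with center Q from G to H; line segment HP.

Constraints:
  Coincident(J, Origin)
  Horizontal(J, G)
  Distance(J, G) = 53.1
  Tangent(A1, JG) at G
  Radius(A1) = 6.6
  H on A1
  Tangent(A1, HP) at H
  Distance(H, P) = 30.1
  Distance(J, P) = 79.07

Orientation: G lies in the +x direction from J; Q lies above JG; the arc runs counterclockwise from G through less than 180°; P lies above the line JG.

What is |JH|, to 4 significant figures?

59.02

Checks: J.y = 0.00, G.y = 0.00 ✓; |QH| = 6.600 ✓; ∠(QH, HP) = 90.00° ✓; |HP| = 30.10 ✓; |JP| = 79.07 ✓.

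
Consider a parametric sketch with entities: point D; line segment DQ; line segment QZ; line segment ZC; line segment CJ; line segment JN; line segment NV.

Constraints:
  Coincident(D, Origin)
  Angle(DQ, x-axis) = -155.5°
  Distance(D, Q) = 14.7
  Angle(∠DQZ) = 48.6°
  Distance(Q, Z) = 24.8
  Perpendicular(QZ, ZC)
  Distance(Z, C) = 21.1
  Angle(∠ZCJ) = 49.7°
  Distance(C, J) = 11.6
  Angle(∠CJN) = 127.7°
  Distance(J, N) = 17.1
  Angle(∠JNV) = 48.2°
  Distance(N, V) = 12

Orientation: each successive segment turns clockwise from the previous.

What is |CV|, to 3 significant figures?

16.2

D is at the origin; DQ runs at -155.5° with length 14.7, so Q = (-13.4, -6.10). ∠DQZ = 48.6° gives QZ at 73.1° from the x-axis; with |QZ| = 24.8, Z = (-6.17, 17.6). QZ ⟂ ZC, so ZC runs at -16.9°; with |ZC| = 21.1, C = (14.0, 11.5). ∠ZCJ = 49.7° gives CJ at -147° from the x-axis; with |CJ| = 11.6, J = (4.27, 5.22). ∠CJN = 127.7° gives JN at 160° from the x-axis; with |JN| = 17.1, N = (-11.8, 10.9). ∠JNV = 48.2° gives NV at 28.7° from the x-axis; with |NV| = 12.0, V = (-1.32, 16.7). Then |CV| = |V − C| = 16.2.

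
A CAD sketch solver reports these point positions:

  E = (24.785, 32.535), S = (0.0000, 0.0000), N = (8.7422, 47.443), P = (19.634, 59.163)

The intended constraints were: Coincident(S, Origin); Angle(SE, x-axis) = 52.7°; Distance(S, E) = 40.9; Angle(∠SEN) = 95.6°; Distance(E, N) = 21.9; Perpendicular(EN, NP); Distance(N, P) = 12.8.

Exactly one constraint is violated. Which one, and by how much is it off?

Distance(N, P) = 12.8 — off by 3.20.

S = (0.00, 0.00) ✓; SE at 52.70° ✓; |SE| = 40.90 ✓; ∠SEN = 95.60° ✓; |EN| = 21.90 ✓; ∠(EN, NP) = 90.00° ✓; |NP| = 16.00 ✗.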